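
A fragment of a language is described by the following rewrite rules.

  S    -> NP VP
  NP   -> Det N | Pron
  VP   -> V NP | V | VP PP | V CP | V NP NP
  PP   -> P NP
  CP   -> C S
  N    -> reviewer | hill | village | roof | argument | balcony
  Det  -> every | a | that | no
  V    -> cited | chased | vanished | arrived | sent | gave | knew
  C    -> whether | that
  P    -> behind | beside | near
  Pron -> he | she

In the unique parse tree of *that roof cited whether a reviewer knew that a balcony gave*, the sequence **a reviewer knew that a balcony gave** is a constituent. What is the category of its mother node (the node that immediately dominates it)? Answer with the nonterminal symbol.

[S [NP [Det that] [N roof]] [VP [V cited] [CP [C whether] [S [NP [Det a] [N reviewer]] [VP [V knew] [CP [C that] [S [NP [Det a] [N balcony]] [VP [V gave]]]]]]]]]
The span 'a reviewer knew that a balcony gave' is the S node built by S → NP VP.
Its mother is the CP built by CP → C S.

CP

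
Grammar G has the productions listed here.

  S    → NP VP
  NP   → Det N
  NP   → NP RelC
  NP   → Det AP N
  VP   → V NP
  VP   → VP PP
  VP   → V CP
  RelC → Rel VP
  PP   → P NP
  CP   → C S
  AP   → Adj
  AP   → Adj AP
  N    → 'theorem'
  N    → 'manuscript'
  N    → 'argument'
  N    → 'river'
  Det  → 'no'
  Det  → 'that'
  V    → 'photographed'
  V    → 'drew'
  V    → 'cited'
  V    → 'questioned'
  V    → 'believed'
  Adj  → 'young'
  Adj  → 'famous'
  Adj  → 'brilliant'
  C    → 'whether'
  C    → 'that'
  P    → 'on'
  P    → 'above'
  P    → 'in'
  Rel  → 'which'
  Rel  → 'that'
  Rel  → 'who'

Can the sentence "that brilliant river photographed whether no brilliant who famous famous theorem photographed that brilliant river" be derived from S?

An Adj word can never sit immediately before a Rel word in any string this grammar generates, so the substring 'brilliant who' rules out a derivation.

Ungrammatical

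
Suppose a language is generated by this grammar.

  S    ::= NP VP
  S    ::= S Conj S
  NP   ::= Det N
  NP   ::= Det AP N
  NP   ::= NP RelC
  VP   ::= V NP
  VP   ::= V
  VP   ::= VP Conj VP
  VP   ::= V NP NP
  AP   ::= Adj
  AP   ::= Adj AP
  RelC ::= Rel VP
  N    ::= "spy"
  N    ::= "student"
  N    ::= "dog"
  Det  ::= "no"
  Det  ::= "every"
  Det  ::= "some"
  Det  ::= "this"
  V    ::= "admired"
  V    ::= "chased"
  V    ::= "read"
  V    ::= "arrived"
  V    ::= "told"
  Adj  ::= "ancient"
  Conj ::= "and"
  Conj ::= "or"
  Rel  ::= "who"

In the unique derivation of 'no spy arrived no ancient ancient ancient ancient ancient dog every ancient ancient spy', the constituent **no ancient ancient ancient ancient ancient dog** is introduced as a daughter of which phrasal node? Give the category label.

VP

S
  NP
    Det: no
    N: spy
  VP
    V: arrived
    NP
      Det: no
      AP
        Adj: ancient
        AP
          Adj: ancient
          AP
            Adj: ancient
            AP
              Adj: ancient
              AP
                Adj: ancient
      N: dog
    NP
      Det: every
      AP
        Adj: ancient
        AP
          Adj: ancient
      N: spy
The span 'no ancient ancient ancient ancient ancient dog' is the NP node built by NP → Det AP N.
Its mother is the VP built by VP → V NP NP.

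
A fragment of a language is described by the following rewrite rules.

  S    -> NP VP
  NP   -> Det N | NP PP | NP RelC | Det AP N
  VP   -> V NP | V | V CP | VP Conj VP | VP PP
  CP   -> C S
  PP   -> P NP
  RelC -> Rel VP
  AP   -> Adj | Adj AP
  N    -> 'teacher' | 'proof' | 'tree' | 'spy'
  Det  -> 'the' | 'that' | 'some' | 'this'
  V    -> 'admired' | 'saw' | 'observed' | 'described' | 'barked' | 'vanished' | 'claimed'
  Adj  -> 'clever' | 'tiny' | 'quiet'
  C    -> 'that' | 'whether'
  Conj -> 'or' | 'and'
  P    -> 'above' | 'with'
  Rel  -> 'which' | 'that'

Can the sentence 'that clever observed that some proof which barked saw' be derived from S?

An Adj word can never sit immediately before a V word in any string this grammar generates, so the substring 'clever observed' rules out a derivation.

Ungrammatical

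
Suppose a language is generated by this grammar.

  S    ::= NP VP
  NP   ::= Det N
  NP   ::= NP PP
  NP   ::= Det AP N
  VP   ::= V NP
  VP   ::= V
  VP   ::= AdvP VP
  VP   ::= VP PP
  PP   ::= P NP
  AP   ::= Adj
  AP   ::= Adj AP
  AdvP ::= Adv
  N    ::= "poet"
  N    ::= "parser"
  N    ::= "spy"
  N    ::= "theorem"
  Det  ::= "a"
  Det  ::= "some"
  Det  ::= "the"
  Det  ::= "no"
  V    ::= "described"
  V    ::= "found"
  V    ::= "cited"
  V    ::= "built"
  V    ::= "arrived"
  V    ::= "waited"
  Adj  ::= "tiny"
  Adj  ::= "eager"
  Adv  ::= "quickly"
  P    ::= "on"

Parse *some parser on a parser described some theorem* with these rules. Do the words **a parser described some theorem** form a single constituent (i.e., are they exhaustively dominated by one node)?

No

[S [NP [NP [Det some] [N parser]] [PP [P on] [NP [Det a] [N parser]]]] [VP [V described] [NP [Det some] [N theorem]]]]
The smallest constituent containing 'a parser described some theorem' is the S spanning 'some parser on a parser described some theorem'; no single node in the tree dominates exactly the given words.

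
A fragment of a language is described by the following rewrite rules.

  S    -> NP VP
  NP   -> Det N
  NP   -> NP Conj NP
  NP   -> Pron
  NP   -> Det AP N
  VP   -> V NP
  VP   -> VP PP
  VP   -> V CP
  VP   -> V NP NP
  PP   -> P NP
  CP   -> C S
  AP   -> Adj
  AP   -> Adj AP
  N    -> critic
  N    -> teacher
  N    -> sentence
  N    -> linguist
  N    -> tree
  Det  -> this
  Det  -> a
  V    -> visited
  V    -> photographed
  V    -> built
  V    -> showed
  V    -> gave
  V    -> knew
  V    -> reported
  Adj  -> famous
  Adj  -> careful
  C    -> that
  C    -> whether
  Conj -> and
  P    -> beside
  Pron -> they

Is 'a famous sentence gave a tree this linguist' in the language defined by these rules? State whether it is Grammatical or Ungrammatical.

Grammatical

[S [NP [Det a] [AP [Adj famous]] [N sentence]] [VP [V gave] [NP [Det a] [N tree]] [NP [Det this] [N linguist]]]]
Each bracket corresponds to one application of a listed rule, so the string is derivable from S.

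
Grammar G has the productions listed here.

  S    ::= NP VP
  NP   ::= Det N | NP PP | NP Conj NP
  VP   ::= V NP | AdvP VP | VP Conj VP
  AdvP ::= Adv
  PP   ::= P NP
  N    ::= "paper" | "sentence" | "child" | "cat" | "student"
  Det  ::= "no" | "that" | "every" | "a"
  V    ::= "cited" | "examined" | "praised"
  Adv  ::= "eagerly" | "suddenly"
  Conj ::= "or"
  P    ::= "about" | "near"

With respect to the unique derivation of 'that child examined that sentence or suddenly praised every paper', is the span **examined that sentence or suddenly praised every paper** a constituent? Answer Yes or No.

[S [NP [Det that] [N child]] [VP [VP [V examined] [NP [Det that] [N sentence]]] [Conj or] [VP [AdvP [Adv suddenly]] [VP [V praised] [NP [Det every] [N paper]]]]]]
The words 'examined that sentence or suddenly praised every paper' are exhaustively dominated by a single VP node (built by VP → VP Conj VP), so they form a constituent.

Yes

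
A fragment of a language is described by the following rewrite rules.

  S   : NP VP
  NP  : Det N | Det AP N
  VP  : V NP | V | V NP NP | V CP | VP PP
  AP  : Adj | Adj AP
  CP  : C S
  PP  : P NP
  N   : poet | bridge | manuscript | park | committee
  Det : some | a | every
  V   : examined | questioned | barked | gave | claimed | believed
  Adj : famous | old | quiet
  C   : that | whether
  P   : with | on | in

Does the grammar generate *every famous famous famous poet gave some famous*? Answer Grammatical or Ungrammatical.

For S → NP VP, the only prefix that parses as NP is 'every famous famous famous poet', but the remainder 'gave some famous' is not a VP under these rules.

Ungrammatical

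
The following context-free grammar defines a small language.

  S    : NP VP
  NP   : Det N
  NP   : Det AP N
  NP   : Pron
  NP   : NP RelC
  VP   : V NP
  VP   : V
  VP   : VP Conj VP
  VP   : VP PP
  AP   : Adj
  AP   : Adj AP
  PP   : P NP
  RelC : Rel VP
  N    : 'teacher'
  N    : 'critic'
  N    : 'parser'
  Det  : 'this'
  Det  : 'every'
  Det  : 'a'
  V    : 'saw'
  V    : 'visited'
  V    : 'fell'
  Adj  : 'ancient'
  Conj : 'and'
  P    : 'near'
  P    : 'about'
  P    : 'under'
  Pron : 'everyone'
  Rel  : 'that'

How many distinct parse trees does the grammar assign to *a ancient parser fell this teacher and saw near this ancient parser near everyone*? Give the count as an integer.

3

Two of the 3 distinct bracketings:
[S [NP [Det a] [AP [Adj ancient]] [N parser]] [VP [VP [V fell] [NP [Det this] [N teacher]]] [Conj and] [VP [VP [VP [V saw]] [PP [P near] [NP [Det this] [AP [Adj ancient]] [N parser]]]] [PP [P near] [NP [Pron everyone]]]]]]
[S [NP [Det a] [AP [Adj ancient]] [N parser]] [VP [VP [VP [V fell] [NP [Det this] [N teacher]]] [Conj and] [VP [VP [V saw]] [PP [P near] [NP [Det this] [AP [Adj ancient]] [N parser]]]]] [PP [P near] [NP [Pron everyone]]]]]
The trees differ in how a recursive rule is bracketed over the same span.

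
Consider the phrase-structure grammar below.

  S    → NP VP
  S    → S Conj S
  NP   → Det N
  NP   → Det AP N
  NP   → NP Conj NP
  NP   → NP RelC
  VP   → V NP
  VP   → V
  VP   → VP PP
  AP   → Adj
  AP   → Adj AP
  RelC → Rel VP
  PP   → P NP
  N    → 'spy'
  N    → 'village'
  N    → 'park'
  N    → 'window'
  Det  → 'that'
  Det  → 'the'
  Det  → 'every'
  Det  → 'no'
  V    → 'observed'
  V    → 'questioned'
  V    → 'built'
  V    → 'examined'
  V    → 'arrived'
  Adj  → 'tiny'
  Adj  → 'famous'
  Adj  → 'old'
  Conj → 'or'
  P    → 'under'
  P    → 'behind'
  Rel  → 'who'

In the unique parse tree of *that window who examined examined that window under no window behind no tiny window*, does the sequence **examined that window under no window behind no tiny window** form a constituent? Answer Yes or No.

[S [NP [NP [Det that] [N window]] [RelC [Rel who] [VP [V examined]]]] [VP [VP [VP [V examined] [NP [Det that] [N window]]] [PP [P under] [NP [Det no] [N window]]]] [PP [P behind] [NP [Det no] [AP [Adj tiny]] [N window]]]]]
The words 'examined that window under no window behind no tiny window' are exhaustively dominated by a single VP node (built by VP → VP PP), so they form a constituent.

Yes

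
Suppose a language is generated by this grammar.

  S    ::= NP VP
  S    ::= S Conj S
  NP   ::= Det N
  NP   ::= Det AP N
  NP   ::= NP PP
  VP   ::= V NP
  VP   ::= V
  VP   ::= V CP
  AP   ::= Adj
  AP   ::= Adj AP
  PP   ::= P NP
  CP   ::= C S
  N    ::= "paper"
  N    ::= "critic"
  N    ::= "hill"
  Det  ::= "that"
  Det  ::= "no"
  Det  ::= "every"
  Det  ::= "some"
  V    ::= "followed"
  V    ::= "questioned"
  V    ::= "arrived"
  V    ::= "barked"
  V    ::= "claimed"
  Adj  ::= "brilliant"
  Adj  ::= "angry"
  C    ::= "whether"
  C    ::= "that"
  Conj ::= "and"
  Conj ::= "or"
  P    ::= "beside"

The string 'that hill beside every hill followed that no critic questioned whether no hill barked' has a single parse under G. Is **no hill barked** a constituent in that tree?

[S [NP [NP [Det that] [N hill]] [PP [P beside] [NP [Det every] [N hill]]]] [VP [V followed] [CP [C that] [S [NP [Det no] [N critic]] [VP [V questioned] [CP [C whether] [S [NP [Det no] [N hill]] [VP [V barked]]]]]]]]]
The words 'no hill barked' are exhaustively dominated by a single S node (built by S → NP VP), so they form a constituent.

Yes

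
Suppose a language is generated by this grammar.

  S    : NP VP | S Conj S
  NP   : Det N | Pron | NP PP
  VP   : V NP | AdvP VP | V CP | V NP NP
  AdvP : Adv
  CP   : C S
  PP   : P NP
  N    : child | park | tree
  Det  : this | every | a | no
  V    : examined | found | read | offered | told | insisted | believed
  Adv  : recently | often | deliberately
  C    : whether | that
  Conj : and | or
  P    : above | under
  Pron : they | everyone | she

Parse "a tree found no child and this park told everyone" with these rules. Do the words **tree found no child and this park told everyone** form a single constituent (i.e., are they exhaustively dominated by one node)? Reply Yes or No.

No

[S [S [NP [Det a] [N tree]] [VP [V found] [NP [Det no] [N child]]]] [Conj and] [S [NP [Det this] [N park]] [VP [V told] [NP [Pron everyone]]]]]
The smallest constituent containing 'tree found no child and this park told everyone' is the S spanning 'a tree found no child and this park told everyone'; no single node in the tree dominates exactly the given words.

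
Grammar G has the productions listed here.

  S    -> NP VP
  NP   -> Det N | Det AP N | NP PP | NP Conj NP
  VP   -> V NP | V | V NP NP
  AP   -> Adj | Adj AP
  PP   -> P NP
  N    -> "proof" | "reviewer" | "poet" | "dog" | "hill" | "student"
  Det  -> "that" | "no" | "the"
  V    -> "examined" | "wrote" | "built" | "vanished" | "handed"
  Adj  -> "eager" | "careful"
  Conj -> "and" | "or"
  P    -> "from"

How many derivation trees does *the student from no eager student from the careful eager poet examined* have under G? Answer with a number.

The two bracketings:
[S [NP [NP [Det the] [N student]] [PP [P from] [NP [NP [Det no] [AP [Adj eager]] [N student]] [PP [P from] [NP [Det the] [AP [Adj careful] [AP [Adj eager]]] [N poet]]]]]] [VP [V examined]]]
[S [NP [NP [NP [Det the] [N student]] [PP [P from] [NP [Det no] [AP [Adj eager]] [N student]]]] [PP [P from] [NP [Det the] [AP [Adj careful] [AP [Adj eager]]] [N poet]]]] [VP [V examined]]]
The trees differ in how a recursive rule is bracketed over the same span.

2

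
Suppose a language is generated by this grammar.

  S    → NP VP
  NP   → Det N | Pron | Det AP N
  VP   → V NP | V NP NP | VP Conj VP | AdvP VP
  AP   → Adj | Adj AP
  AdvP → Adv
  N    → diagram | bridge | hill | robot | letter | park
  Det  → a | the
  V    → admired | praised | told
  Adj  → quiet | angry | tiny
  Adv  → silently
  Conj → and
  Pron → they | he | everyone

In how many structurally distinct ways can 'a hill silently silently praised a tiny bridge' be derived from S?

[S [NP [Det a] [N hill]] [VP [AdvP [Adv silently]] [VP [AdvP [Adv silently]] [VP [V praised] [NP [Det a] [AP [Adj tiny]] [N bridge]]]]]]
No rule offers an alternative attachment or grouping for any span, so this is the only derivation.

1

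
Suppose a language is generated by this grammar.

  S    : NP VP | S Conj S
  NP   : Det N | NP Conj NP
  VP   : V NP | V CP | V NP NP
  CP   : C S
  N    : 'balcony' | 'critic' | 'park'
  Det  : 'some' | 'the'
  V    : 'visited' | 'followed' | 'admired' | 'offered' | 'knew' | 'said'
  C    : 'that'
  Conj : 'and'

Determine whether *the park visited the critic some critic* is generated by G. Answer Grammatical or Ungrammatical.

[S [NP [Det the] [N park]] [VP [V visited] [NP [Det the] [N critic]] [NP [Det some] [N critic]]]]
Each bracket corresponds to one application of a listed rule, so the string is derivable from S.

Grammatical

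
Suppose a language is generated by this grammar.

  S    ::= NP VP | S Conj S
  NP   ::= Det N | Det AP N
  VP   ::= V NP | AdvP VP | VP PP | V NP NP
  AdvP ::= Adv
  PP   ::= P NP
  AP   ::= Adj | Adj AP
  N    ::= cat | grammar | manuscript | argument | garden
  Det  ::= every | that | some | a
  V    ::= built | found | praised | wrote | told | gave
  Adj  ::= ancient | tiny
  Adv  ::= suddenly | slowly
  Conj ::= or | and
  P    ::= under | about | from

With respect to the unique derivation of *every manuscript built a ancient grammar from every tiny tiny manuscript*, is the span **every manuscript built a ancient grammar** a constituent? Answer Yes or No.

No

[S [NP [Det every] [N manuscript]] [VP [VP [V built] [NP [Det a] [AP [Adj ancient]] [N grammar]]] [PP [P from] [NP [Det every] [AP [Adj tiny] [AP [Adj tiny]]] [N manuscript]]]]]
The smallest constituent containing 'every manuscript built a ancient grammar' is the S spanning 'every manuscript built a ancient grammar from every tiny tiny manuscript'; no single node in the tree dominates exactly the given words.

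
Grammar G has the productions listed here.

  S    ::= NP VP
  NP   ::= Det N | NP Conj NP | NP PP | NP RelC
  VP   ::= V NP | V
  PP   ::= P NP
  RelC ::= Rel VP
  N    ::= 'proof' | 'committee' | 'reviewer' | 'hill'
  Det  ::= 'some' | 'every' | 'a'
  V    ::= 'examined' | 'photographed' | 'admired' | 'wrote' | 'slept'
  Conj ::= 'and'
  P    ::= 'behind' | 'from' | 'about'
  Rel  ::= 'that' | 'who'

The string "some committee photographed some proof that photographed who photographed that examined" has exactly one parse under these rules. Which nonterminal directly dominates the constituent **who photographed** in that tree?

NP

S
  NP
    Det: some
    N: committee
  VP
    V: photographed
    NP
      NP
        NP
          NP
            Det: some
            N: proof
          RelC
            Rel: that
            VP
              V: photographed
        RelC
          Rel: who
          VP
            V: photographed
      RelC
        Rel: that
        VP
          V: examined
The span 'who photographed' is the RelC node built by RelC → Rel VP.
Its mother is the NP built by NP → NP RelC.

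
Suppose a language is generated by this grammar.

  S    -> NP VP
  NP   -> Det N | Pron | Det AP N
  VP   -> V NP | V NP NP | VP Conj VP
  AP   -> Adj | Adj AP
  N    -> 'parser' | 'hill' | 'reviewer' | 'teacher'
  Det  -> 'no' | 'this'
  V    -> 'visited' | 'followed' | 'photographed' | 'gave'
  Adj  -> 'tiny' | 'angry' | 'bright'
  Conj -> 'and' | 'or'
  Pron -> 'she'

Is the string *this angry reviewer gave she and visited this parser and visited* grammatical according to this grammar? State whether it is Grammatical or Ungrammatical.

Ungrammatical

For S → NP VP, the only prefix that parses as NP is 'this angry reviewer', but the remainder 'gave she and visited this parser and visited' is not a VP under these rules.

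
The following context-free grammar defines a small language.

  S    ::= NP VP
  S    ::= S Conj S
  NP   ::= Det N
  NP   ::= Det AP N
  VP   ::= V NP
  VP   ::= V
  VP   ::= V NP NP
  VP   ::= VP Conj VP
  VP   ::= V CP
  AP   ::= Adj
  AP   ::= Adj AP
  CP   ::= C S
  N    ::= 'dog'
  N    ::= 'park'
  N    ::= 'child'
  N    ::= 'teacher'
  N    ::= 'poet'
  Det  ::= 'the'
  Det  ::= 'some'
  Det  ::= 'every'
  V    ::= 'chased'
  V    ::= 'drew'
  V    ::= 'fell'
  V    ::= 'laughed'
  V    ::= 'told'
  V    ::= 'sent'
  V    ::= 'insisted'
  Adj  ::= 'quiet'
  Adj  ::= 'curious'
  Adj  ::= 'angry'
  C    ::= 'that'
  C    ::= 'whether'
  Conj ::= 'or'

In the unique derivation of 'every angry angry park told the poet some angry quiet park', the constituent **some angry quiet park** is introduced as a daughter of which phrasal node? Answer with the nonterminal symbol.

VP

S
  NP
    Det: every
    AP
      Adj: angry
      AP
        Adj: angry
    N: park
  VP
    V: told
    NP
      Det: the
      N: poet
    NP
      Det: some
      AP
        Adj: angry
        AP
          Adj: quiet
      N: park
The span 'some angry quiet park' is the NP node built by NP → Det AP N.
Its mother is the VP built by VP → V NP NP.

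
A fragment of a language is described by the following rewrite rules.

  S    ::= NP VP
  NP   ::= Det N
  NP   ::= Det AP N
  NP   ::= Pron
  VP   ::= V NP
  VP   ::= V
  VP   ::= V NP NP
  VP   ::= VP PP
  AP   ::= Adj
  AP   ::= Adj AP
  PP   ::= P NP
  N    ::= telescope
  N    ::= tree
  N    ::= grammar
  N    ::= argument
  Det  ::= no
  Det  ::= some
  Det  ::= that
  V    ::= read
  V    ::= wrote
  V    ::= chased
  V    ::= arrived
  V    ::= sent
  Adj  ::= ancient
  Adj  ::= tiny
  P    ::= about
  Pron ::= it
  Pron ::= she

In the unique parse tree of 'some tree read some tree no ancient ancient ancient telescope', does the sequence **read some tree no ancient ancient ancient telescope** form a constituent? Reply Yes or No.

[S [NP [Det some] [N tree]] [VP [V read] [NP [Det some] [N tree]] [NP [Det no] [AP [Adj ancient] [AP [Adj ancient] [AP [Adj ancient]]]] [N telescope]]]]
The words 'read some tree no ancient ancient ancient telescope' are exhaustively dominated by a single VP node (built by VP → V NP NP), so they form a constituent.

Yes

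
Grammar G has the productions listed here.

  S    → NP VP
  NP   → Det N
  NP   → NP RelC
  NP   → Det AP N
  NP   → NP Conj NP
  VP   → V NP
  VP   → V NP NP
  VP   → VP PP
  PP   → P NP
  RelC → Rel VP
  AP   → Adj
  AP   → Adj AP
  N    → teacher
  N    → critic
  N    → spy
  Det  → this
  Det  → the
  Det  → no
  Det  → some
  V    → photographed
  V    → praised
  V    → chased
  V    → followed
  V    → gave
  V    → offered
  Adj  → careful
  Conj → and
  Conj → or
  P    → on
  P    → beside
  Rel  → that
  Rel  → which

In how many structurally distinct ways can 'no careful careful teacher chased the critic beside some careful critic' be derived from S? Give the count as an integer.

1

[S [NP [Det no] [AP [Adj careful] [AP [Adj careful]]] [N teacher]] [VP [VP [V chased] [NP [Det the] [N critic]]] [PP [P beside] [NP [Det some] [AP [Adj careful]] [N critic]]]]]
No rule offers an alternative attachment or grouping for any span, so this is the only derivation.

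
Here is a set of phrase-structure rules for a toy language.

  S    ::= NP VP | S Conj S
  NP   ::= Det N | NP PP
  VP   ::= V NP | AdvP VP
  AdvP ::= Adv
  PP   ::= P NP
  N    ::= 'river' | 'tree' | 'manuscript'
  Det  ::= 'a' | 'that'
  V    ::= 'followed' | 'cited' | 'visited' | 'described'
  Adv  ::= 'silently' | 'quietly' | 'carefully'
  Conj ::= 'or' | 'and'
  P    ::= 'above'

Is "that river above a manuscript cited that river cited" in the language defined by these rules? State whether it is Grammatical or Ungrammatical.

For S → NP VP, every NP-prefix leaves a non-VP remainder: after 'that river' the remainder is not a VP; after 'that river above a manuscript' the remainder is not a VP. The alternative S rule S → S Conj S likewise has no satisfying split.

Ungrammatical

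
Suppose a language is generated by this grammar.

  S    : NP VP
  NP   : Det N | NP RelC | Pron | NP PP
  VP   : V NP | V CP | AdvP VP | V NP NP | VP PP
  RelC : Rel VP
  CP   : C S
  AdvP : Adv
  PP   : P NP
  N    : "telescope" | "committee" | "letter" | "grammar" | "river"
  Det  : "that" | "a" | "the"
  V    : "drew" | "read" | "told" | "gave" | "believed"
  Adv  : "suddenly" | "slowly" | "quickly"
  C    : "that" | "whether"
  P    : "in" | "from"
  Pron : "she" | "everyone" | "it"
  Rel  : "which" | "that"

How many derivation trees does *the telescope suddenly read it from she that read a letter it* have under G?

6

Two of the 6 distinct bracketings:
[S [NP [Det the] [N telescope]] [VP [AdvP [Adv suddenly]] [VP [V read] [NP [NP [NP [Pron it]] [PP [P from] [NP [Pron she]]]] [RelC [Rel that] [VP [V read] [NP [Det a] [N letter]] [NP [Pron it]]]]]]]]
[S [NP [Det the] [N telescope]] [VP [AdvP [Adv suddenly]] [VP [V read] [NP [NP [Pron it]] [PP [P from] [NP [NP [Pron she]] [RelC [Rel that] [VP [V read] [NP [Det a] [N letter]] [NP [Pron it]]]]]]]]]]
The trees differ in how a recursive rule is bracketed over the same span.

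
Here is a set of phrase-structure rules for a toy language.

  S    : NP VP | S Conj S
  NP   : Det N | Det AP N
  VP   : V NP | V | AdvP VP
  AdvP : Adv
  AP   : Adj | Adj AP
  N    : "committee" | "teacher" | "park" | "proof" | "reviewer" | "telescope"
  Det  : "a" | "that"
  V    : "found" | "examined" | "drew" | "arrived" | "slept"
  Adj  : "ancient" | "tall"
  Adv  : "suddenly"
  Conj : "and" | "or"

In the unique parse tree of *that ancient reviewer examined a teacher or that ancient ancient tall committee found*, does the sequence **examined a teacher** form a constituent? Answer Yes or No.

[S [S [NP [Det that] [AP [Adj ancient]] [N reviewer]] [VP [V examined] [NP [Det a] [N teacher]]]] [Conj or] [S [NP [Det that] [AP [Adj ancient] [AP [Adj ancient] [AP [Adj tall]]]] [N committee]] [VP [V found]]]]
The words 'examined a teacher' are exhaustively dominated by a single VP node (built by VP → V NP), so they form a constituent.

Yes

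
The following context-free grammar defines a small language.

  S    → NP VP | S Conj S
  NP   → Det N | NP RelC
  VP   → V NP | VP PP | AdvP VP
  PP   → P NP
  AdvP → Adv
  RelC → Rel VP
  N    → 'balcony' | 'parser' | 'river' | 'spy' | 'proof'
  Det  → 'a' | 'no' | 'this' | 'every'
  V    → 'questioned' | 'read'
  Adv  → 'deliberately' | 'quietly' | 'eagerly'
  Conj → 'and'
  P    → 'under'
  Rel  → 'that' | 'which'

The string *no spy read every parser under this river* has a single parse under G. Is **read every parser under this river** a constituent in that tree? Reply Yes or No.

[S [NP [Det no] [N spy]] [VP [VP [V read] [NP [Det every] [N parser]]] [PP [P under] [NP [Det this] [N river]]]]]
The words 'read every parser under this river' are exhaustively dominated by a single VP node (built by VP → VP PP), so they form a constituent.

Yes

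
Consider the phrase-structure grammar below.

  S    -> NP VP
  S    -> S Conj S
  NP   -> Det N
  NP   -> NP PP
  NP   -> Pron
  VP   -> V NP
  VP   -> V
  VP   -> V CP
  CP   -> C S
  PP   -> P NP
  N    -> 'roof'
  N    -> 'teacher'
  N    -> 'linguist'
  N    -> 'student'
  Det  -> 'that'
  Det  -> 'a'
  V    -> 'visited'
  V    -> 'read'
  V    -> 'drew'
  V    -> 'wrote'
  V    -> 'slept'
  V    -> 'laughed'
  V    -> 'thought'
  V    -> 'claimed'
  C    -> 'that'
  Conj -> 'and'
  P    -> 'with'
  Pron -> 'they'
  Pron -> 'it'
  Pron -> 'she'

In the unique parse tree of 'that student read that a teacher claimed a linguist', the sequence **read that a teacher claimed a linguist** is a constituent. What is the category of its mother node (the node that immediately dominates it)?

[S [NP [Det that] [N student]] [VP [V read] [CP [C that] [S [NP [Det a] [N teacher]] [VP [V claimed] [NP [Det a] [N linguist]]]]]]]
The span 'read that a teacher claimed a linguist' is the VP node built by VP → V CP.
Its mother is the S built by S → NP VP.

S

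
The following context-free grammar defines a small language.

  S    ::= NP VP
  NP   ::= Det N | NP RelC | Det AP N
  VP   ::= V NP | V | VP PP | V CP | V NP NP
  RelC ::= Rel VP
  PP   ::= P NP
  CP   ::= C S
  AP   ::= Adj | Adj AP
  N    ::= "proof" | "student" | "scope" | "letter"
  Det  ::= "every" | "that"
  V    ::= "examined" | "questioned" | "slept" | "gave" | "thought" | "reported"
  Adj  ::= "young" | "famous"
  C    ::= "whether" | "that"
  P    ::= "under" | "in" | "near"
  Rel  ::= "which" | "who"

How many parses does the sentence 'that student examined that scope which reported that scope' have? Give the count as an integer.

The two bracketings:
[S [NP [Det that] [N student]] [VP [V examined] [NP [NP [Det that] [N scope]] [RelC [Rel which] [VP [V reported] [NP [Det that] [N scope]]]]]]]
[S [NP [Det that] [N student]] [VP [V examined] [NP [NP [Det that] [N scope]] [RelC [Rel which] [VP [V reported]]]] [NP [Det that] [N scope]]]]
The difference turns on whether VP → V is used at the relevant span, versus an alternative expansion of VP.

2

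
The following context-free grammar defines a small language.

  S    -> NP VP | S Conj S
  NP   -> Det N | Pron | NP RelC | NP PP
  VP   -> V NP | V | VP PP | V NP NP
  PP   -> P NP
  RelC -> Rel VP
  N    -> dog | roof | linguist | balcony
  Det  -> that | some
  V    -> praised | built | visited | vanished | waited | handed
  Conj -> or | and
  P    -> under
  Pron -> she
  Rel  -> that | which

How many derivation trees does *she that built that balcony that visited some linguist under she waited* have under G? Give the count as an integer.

11

Two of the 11 distinct bracketings:
[S [NP [NP [Pron she]] [RelC [Rel that] [VP [V built] [NP [NP [Det that] [N balcony]] [RelC [Rel that] [VP [V visited] [NP [NP [Det some] [N linguist]] [PP [P under] [NP [Pron she]]]]]]]]]] [VP [V waited]]]
[S [NP [NP [Pron she]] [RelC [Rel that] [VP [V built] [NP [NP [Det that] [N balcony]] [RelC [Rel that] [VP [VP [V visited] [NP [Det some] [N linguist]]] [PP [P under] [NP [Pron she]]]]]]]]] [VP [V waited]]]
The difference turns on whether NP → NP PP is used at the relevant span, versus an alternative expansion of NP.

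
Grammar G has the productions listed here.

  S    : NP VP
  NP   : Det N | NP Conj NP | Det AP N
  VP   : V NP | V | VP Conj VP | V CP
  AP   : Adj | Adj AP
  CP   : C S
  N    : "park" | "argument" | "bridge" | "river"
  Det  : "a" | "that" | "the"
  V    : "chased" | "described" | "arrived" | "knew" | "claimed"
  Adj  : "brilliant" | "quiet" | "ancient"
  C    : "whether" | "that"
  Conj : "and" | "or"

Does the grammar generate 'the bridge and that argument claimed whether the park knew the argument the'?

An N word can never sit immediately before a Det word in any string this grammar generates, so the substring 'argument the' rules out a derivation.

Ungrammatical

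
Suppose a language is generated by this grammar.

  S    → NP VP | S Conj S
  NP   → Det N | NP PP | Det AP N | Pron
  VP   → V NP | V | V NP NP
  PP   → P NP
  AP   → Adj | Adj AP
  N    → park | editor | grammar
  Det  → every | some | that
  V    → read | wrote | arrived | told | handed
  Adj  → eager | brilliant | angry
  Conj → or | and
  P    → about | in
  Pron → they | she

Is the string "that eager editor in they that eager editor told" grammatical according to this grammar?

For S → NP VP, every NP-prefix leaves a non-VP remainder: after 'that eager editor' the remainder is not a VP; after 'that eager editor in they' the remainder is not a VP. The alternative S rule S → S Conj S likewise has no satisfying split.

Ungrammatical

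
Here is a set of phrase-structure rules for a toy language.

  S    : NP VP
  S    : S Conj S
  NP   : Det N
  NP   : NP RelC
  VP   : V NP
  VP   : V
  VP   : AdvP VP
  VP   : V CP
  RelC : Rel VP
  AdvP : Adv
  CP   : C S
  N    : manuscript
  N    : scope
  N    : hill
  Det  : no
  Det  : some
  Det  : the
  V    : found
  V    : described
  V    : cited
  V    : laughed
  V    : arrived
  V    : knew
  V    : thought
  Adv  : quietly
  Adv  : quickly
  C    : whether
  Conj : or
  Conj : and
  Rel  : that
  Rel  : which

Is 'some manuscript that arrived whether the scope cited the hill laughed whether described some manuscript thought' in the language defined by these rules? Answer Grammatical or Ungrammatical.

A C word can never sit immediately before a V word in any string this grammar generates, so the substring 'whether described' rules out a derivation.

Ungrammatical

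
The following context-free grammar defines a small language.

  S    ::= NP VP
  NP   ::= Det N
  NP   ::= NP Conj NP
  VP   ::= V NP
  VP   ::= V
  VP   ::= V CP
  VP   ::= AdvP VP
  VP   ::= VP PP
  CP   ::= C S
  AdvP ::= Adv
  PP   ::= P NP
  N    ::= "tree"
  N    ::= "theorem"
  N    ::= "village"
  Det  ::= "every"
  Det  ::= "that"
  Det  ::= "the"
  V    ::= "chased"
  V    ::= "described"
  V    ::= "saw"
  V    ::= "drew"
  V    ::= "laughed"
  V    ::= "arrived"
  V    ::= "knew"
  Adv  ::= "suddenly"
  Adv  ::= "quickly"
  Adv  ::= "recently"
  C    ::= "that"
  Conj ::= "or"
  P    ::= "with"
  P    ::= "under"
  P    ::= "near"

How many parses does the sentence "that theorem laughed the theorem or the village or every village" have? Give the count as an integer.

2

The two bracketings:
[S [NP [Det that] [N theorem]] [VP [V laughed] [NP [NP [Det the] [N theorem]] [Conj or] [NP [NP [Det the] [N village]] [Conj or] [NP [Det every] [N village]]]]]]
[S [NP [Det that] [N theorem]] [VP [V laughed] [NP [NP [NP [Det the] [N theorem]] [Conj or] [NP [Det the] [N village]]] [Conj or] [NP [Det every] [N village]]]]]
The trees differ in how a recursive rule is bracketed over the same span.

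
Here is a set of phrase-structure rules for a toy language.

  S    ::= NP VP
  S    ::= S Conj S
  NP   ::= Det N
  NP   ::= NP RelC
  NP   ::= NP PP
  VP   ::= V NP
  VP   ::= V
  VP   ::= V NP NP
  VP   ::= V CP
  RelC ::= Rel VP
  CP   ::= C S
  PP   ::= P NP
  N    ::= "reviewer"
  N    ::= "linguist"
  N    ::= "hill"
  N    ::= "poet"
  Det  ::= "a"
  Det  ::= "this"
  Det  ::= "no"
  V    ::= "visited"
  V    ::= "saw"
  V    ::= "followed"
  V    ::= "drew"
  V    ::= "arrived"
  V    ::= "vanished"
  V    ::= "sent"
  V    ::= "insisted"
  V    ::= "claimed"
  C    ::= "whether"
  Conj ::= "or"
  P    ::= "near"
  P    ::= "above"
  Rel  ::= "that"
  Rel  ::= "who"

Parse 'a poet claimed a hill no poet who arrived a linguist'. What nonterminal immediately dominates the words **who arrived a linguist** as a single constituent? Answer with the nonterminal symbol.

RelC

S
  NP
    Det: a
    N: poet
  VP
    V: claimed
    NP
      Det: a
      N: hill
    NP
      NP
        Det: no
        N: poet
      RelC
        Rel: who
        VP
          V: arrived
          NP
            Det: a
            N: linguist
The span 'who arrived a linguist' is the RelC node built by RelC → Rel VP.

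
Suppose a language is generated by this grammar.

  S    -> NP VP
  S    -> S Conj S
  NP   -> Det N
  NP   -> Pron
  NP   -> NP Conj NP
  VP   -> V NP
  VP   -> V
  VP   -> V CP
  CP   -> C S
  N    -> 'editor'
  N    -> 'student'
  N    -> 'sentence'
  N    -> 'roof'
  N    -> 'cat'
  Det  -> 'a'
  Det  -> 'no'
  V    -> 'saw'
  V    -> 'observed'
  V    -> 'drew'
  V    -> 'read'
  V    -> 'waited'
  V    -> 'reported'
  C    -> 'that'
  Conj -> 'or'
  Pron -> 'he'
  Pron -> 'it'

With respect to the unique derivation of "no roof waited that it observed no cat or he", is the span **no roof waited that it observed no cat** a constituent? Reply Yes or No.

[S [NP [Det no] [N roof]] [VP [V waited] [CP [C that] [S [NP [Pron it]] [VP [V observed] [NP [NP [Det no] [N cat]] [Conj or] [NP [Pron he]]]]]]]]
The smallest constituent containing 'no roof waited that it observed no cat' is the S spanning 'no roof waited that it observed no cat or he'; no single node in the tree dominates exactly the given words.

No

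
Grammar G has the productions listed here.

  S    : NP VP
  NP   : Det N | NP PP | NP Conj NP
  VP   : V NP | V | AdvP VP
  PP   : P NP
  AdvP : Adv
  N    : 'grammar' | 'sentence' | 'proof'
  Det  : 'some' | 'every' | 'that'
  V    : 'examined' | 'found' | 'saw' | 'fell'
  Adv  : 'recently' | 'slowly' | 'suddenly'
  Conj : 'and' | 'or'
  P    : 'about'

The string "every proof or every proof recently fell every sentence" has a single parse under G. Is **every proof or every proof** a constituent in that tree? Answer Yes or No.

Yes

[S [NP [NP [Det every] [N proof]] [Conj or] [NP [Det every] [N proof]]] [VP [AdvP [Adv recently]] [VP [V fell] [NP [Det every] [N sentence]]]]]
The words 'every proof or every proof' are exhaustively dominated by a single NP node (built by NP → NP Conj NP), so they form a constituent.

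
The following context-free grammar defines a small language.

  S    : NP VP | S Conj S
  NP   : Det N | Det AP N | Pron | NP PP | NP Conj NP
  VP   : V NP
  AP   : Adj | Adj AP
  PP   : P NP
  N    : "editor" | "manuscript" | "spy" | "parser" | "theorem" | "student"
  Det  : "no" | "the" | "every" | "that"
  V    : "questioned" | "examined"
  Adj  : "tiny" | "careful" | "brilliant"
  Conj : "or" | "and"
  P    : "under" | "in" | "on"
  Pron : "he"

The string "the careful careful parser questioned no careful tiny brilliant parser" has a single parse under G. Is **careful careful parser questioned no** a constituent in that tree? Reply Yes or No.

No

[S [NP [Det the] [AP [Adj careful] [AP [Adj careful]]] [N parser]] [VP [V questioned] [NP [Det no] [AP [Adj careful] [AP [Adj tiny] [AP [Adj brilliant]]]] [N parser]]]]
The smallest constituent containing 'careful careful parser questioned no' is the S spanning 'the careful careful parser questioned no careful tiny brilliant parser'; no single node in the tree dominates exactly the given words.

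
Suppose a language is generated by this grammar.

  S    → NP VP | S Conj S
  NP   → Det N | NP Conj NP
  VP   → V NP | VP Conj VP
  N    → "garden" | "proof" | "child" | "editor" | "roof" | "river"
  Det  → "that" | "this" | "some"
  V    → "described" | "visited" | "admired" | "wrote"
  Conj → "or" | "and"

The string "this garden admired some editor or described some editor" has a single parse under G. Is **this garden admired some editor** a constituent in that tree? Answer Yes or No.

[S [NP [Det this] [N garden]] [VP [VP [V admired] [NP [Det some] [N editor]]] [Conj or] [VP [V described] [NP [Det some] [N editor]]]]]
The smallest constituent containing 'this garden admired some editor' is the S spanning 'this garden admired some editor or described some editor'; no single node in the tree dominates exactly the given words.

No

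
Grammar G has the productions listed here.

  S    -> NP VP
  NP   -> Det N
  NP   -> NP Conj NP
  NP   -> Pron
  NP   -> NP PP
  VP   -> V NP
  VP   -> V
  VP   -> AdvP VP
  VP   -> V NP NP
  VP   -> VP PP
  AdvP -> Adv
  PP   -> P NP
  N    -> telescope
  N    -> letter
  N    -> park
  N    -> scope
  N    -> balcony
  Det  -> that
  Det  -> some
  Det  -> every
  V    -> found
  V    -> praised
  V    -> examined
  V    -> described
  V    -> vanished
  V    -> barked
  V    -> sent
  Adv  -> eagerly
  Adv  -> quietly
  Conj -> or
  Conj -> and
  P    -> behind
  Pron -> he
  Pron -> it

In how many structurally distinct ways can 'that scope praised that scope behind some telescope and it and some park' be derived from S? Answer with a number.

7

Two of the 7 distinct bracketings:
[S [NP [Det that] [N scope]] [VP [V praised] [NP [NP [NP [Det that] [N scope]] [PP [P behind] [NP [Det some] [N telescope]]]] [Conj and] [NP [NP [Pron it]] [Conj and] [NP [Det some] [N park]]]]]]
[S [NP [Det that] [N scope]] [VP [V praised] [NP [NP [NP [NP [Det that] [N scope]] [PP [P behind] [NP [Det some] [N telescope]]]] [Conj and] [NP [Pron it]]] [Conj and] [NP [Det some] [N park]]]]]
The trees differ in how a recursive rule is bracketed over the same span.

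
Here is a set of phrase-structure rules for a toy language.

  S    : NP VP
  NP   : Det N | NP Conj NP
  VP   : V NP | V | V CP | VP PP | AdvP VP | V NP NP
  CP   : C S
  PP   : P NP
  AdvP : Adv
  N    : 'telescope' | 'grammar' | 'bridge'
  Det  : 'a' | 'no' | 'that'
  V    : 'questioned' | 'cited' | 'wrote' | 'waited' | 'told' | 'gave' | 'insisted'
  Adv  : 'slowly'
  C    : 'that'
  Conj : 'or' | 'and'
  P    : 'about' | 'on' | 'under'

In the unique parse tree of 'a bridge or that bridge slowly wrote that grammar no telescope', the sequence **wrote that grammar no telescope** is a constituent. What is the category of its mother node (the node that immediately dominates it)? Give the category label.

VP

[S [NP [NP [Det a] [N bridge]] [Conj or] [NP [Det that] [N bridge]]] [VP [AdvP [Adv slowly]] [VP [V wrote] [NP [Det that] [N grammar]] [NP [Det no] [N telescope]]]]]
The span 'wrote that grammar no telescope' is the VP node built by VP → V NP NP.
Its mother is the VP built by VP → AdvP VP.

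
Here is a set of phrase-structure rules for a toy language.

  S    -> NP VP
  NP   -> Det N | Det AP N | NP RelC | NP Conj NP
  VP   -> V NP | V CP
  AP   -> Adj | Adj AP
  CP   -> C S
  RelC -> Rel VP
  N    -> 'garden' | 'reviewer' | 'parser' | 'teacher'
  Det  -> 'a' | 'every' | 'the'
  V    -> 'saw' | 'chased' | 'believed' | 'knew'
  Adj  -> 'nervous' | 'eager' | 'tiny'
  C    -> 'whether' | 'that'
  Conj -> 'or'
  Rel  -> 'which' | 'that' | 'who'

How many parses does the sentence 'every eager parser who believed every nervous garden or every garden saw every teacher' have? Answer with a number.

The two bracketings:
[S [NP [NP [Det every] [AP [Adj eager]] [N parser]] [RelC [Rel who] [VP [V believed] [NP [NP [Det every] [AP [Adj nervous]] [N garden]] [Conj or] [NP [Det every] [N garden]]]]]] [VP [V saw] [NP [Det every] [N teacher]]]]
[S [NP [NP [NP [Det every] [AP [Adj eager]] [N parser]] [RelC [Rel who] [VP [V believed] [NP [Det every] [AP [Adj nervous]] [N garden]]]]] [Conj or] [NP [Det every] [N garden]]] [VP [V saw] [NP [Det every] [N teacher]]]]
The trees differ in how a recursive rule is bracketed over the same span.

2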